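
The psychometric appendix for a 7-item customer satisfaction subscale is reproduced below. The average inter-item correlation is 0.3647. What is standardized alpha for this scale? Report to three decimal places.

Standardized α = k·r̄ / (1 + (k−1)·r̄) = 7 × 0.3647 / (1 + 6 × 0.3647)
  = 2.5529 / 3.1882 = 0.801

standardized alpha = 0.801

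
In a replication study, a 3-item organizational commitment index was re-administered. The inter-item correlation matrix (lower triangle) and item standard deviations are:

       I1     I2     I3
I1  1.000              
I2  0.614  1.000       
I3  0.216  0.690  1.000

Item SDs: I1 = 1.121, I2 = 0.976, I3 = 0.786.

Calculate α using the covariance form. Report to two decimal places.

Σσ²ᵢ = 1.121² + 0.976² + 0.786² = 2.8270
Covariances σ_ij = r_ij · s_i · s_j:
  σ(I1,I2) = 0.614 × 1.121 × 0.976 = 0.6718
  σ(I1,I3) = 0.216 × 1.121 × 0.786 = 0.1903
  σ(I2,I3) = 0.690 × 0.976 × 0.786 = 0.5293
σ²_T = Σσ²ᵢ + 2·Σσ_ij = 2.8270 + 2 × 1.3914 = 5.6098
α = (3/2)·(1 − 2.8270/5.6098) = 0.74

α = 0.74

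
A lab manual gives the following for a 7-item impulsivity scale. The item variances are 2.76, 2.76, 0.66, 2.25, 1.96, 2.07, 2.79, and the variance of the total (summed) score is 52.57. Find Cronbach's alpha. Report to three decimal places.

α = 0.828

sum of item variances = 2.76 + 2.76 + 0.66 + 2.25 + 1.96 + 2.07 + 2.79 = 15.25
α = (k/(k−1))·(1 − sum of item variances/Var(T)) = (7/6)·(1 − 15.25/52.57) = 0.828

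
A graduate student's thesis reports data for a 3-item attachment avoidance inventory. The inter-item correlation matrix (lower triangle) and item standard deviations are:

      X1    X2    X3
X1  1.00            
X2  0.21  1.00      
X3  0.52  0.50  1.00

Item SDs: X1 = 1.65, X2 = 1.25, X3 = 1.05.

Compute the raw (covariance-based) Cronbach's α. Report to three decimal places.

Cronbach's α = 0.637

Σσ²ᵢ = 1.65² + 1.25² + 1.05² = 5.3875
Covariances σ_ij = r_ij · s_i · s_j:
  σ(X1,X2) = 0.21 × 1.65 × 1.25 = 0.4331
  σ(X1,X3) = 0.52 × 1.65 × 1.05 = 0.9009
  σ(X2,X3) = 0.50 × 1.25 × 1.05 = 0.6562
σ²_T = Σσ²ᵢ + 2·Σσ_ij = 5.3875 + 2 × 1.9902 = 9.3679
α = (3/2)·(1 − 5.3875/9.3679) = 0.637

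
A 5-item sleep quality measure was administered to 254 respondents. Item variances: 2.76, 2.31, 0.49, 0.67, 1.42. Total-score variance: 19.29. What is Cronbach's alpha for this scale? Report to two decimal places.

sum of item variances = 2.76 + 2.31 + 0.49 + 0.67 + 1.42 = 7.65
α = (k/(k−1))·(1 − sum of item variances/Var(T)) = (5/4)·(1 − 7.65/19.29) = 0.75

α = 0.75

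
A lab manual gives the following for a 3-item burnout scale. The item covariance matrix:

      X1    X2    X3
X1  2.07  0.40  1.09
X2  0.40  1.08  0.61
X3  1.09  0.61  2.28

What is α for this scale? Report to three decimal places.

ΣVar(i) = 2.07 + 1.08 + 2.28 = 5.43
Σ_{i<j} σ_ij = 2.10
Var(T) = 5.43 + 2 × 2.10 = 9.63
α = (k/(k−1))·(1 − ΣVar(i)/Var(T)) = (3/2)·(1 − 5.43/9.63) = 0.654

α = 0.654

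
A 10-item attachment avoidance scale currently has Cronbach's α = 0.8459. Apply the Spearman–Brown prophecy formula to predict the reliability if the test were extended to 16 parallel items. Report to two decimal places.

Length factor m = 16/10 = 1.6000
α' = m·α / (1 + (m−1)·α)
   = 16/10 × 0.8459 / (1 + (16/10 − 1) × 0.8459)
   = 1.3534 / 1.5075 = 0.90

predicted reliability = 0.90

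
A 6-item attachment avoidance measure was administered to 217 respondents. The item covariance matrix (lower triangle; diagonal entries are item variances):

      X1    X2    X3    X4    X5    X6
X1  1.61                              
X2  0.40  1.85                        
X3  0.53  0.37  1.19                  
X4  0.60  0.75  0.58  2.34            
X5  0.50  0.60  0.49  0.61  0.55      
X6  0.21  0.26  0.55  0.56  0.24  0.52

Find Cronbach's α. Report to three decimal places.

ΣVar(i) = 1.61 + 1.85 + 1.19 + 2.34 + 0.55 + 0.52 = 8.06
Sum of the distinct covariances = 7.25
σ²_total = 8.06 + 2 × 7.25 = 22.56
α = (k/(k−1))·(1 − ΣVar(i)/σ²_total) = (6/5)·(1 − 8.06/22.56) = 0.771

Cronbach's α = 0.771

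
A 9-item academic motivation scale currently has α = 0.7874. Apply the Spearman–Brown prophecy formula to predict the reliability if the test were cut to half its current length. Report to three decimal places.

predicted reliability = 0.649

Length factor m = 1/2
α' = m·α / (1 − (1−m)·α)
   = 1/2 × 0.7874 / (1 − (1 − 1/2) × 0.7874)
   = 0.3937 / 0.6063 = 0.649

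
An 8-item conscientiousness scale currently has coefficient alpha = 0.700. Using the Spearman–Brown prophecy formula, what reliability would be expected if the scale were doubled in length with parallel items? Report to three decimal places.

predicted reliability = 0.824

Length factor m = 2
α' = m·α / (1 + (m−1)·α)
   = 2 × 0.700 / (1 + (2 − 1) × 0.700)
   = 1.4000 / 1.7000 = 0.824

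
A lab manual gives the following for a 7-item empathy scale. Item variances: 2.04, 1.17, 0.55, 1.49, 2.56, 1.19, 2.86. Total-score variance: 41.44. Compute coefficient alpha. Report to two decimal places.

Σσᵢ² = 2.04 + 1.17 + 0.55 + 1.49 + 2.56 + 1.19 + 2.86 = 11.86
α = (k/(k−1))·(1 − Σσᵢ²/σ²_total) = (7/6)·(1 − 11.86/41.44) = 0.83

coefficient alpha = 0.83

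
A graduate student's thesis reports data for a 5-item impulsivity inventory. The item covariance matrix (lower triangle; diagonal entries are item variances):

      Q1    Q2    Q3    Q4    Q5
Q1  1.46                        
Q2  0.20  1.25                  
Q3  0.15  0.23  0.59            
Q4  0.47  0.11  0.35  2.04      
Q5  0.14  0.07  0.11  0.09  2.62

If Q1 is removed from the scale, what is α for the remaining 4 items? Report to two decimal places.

Remaining items: Q2, Q3, Q4, Q5 (k = 4).
sum of item variances = 1.25 + 0.59 + 2.04 + 2.62 = 6.50
σ²_total = 6.50 + 2 × 0.96 = 8.42
α (item deleted) = (4/3)·(1 − 6.50/8.42) = 0.30

α = 0.30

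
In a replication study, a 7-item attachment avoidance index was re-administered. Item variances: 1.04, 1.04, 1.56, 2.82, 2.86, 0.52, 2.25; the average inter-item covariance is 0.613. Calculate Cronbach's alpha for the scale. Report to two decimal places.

α = 0.79

sum of item variances = 1.04 + 1.04 + 1.56 + 2.82 + 2.86 + 0.52 + 2.25 = 12.09
Sum of the 21 distinct covariances = 21 × 0.613 = 12.873
Var(T) = sum of item variances + 2·Σcov = 12.09 + 2 × 12.873 = 37.836
α = (7/6)·(1 − 12.09/37.836) = 0.79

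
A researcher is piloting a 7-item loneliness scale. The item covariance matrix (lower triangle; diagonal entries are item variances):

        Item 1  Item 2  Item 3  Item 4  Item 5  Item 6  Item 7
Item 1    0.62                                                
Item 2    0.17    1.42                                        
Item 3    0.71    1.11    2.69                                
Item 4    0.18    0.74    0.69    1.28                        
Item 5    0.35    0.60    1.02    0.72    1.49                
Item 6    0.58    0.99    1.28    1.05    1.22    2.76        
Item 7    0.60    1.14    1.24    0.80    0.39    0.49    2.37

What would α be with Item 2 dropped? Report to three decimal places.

Remaining items: Item 1, Item 3, Item 4, Item 5, Item 6, Item 7 (k = 6).
sum of item variances = 0.62 + 2.69 + 1.28 + 1.49 + 2.76 + 2.37 = 11.21
σ²_T = 11.21 + 2 × 11.32 = 33.85
α (item deleted) = (6/5)·(1 − 11.21/33.85) = 0.803

α = 0.803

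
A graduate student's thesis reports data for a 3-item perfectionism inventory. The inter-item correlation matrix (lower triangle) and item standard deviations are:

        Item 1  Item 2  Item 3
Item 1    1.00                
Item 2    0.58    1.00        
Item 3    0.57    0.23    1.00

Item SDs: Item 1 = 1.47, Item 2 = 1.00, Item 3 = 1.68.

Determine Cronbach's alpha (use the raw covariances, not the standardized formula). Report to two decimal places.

Σσ²ᵢ = 1.47² + 1.00² + 1.68² = 5.9833
Covariances σ_ij = r_ij · s_i · s_j:
  σ(Item 1,Item 2) = 0.58 × 1.47 × 1.00 = 0.8526
  σ(Item 1,Item 3) = 0.57 × 1.47 × 1.68 = 1.4077
  σ(Item 2,Item 3) = 0.23 × 1.00 × 1.68 = 0.3864
σ²_T = Σσ²ᵢ + 2·Σσ_ij = 5.9833 + 2 × 2.6467 = 11.2767
α = (3/2)·(1 − 5.9833/11.2767) = 0.70

Cronbach's alpha = 0.70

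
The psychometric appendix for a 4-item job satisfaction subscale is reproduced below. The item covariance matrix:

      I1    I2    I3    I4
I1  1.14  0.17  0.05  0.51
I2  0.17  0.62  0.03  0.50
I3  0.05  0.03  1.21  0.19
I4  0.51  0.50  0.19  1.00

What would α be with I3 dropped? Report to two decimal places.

α = 0.69

Remaining items: I1, I2, I4 (k = 3).
sum of item variances = 1.14 + 0.62 + 1.00 = 2.76
σ²_total = 2.76 + 2 × 1.18 = 5.12
α (item deleted) = (3/2)·(1 − 2.76/5.12) = 0.69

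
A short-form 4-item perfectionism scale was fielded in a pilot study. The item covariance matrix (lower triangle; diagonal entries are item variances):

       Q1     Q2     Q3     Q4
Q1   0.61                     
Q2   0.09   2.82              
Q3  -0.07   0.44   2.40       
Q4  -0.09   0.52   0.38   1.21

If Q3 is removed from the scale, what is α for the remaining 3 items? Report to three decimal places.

Remaining items: Q1, Q2, Q4 (k = 3).
sum of item variances = 0.61 + 2.82 + 1.21 = 4.64
Var(T) = 4.64 + 2 × 0.52 = 5.68
α (item deleted) = (3/2)·(1 − 4.64/5.68) = 0.275

α = 0.275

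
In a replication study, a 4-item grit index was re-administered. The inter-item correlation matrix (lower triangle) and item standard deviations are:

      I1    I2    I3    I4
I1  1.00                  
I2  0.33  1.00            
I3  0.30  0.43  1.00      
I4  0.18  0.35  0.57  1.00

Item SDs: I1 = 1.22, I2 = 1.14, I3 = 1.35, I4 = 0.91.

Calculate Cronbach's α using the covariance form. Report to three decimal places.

Σσ²ᵢ = 1.22² + 1.14² + 1.35² + 0.91² = 5.4386
Covariances σ_ij = r_ij · s_i · s_j:
  σ(I1,I2) = 0.33 × 1.22 × 1.14 = 0.4590
  σ(I1,I3) = 0.30 × 1.22 × 1.35 = 0.4941
  σ(I1,I4) = 0.18 × 1.22 × 0.91 = 0.1998
  σ(I2,I3) = 0.43 × 1.14 × 1.35 = 0.6618
  σ(I2,I4) = 0.35 × 1.14 × 0.91 = 0.3631
  σ(I3,I4) = 0.57 × 1.35 × 0.91 = 0.7002
σ²_T = Σσ²ᵢ + 2·Σσ_ij = 5.4386 + 2 × 2.8780 = 11.1946
α = (4/3)·(1 − 5.4386/11.1946) = 0.686

α = 0.686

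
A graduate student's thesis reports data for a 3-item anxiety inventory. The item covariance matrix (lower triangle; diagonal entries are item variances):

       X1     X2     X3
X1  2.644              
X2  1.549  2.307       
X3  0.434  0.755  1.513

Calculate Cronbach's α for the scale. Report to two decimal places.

Σσ²ᵢ = 2.644 + 2.307 + 1.513 = 6.464
Sum of off-diagonal covariances = 2.738
total variance = 6.464 + 2 × 2.738 = 11.940
α = (k/(k−1))·(1 − Σσ²ᵢ/total variance) = (3/2)·(1 − 6.464/11.940) = 0.69

α = 0.69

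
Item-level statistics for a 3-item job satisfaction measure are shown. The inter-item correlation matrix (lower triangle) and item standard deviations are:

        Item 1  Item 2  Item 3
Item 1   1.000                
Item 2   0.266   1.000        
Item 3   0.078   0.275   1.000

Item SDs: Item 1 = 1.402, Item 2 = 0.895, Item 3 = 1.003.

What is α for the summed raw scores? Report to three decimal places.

α = 0.402

Σσ²ᵢ = 1.402² + 0.895² + 1.003² = 3.7726
Covariances σ_ij = r_ij · s_i · s_j:
  σ(Item 1,Item 2) = 0.266 × 1.402 × 0.895 = 0.3338
  σ(Item 1,Item 3) = 0.078 × 1.402 × 1.003 = 0.1097
  σ(Item 2,Item 3) = 0.275 × 0.895 × 1.003 = 0.2469
σ²_T = Σσ²ᵢ + 2·Σσ_ij = 3.7726 + 2 × 0.6904 = 5.1534
α = (3/2)·(1 − 3.7726/5.1534) = 0.402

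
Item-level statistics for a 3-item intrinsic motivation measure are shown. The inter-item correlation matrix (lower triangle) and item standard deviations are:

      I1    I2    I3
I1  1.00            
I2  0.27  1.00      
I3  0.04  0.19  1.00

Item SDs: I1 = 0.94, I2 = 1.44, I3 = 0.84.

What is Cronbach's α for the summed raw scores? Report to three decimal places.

Σσ²ᵢ = 0.94² + 1.44² + 0.84² = 3.6628
Covariances σ_ij = r_ij · s_i · s_j:
  σ(I1,I2) = 0.27 × 0.94 × 1.44 = 0.3655
  σ(I1,I3) = 0.04 × 0.94 × 0.84 = 0.0316
  σ(I2,I3) = 0.19 × 1.44 × 0.84 = 0.2298
σ²_T = Σσ²ᵢ + 2·Σσ_ij = 3.6628 + 2 × 0.6269 = 4.9166
α = (3/2)·(1 − 3.6628/4.9166) = 0.383

α = 0.383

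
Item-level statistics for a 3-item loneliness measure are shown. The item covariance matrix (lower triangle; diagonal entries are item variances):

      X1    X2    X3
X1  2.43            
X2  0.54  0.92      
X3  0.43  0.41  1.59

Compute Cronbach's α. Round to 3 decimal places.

sum of item variances = 2.43 + 0.92 + 1.59 = 4.94
Sum of off-diagonal covariances = 1.38
σ²_T = 4.94 + 2 × 1.38 = 7.70
α = (k/(k−1))·(1 − sum of item variances/σ²_T) = (3/2)·(1 − 4.94/7.70) = 0.538

α = 0.538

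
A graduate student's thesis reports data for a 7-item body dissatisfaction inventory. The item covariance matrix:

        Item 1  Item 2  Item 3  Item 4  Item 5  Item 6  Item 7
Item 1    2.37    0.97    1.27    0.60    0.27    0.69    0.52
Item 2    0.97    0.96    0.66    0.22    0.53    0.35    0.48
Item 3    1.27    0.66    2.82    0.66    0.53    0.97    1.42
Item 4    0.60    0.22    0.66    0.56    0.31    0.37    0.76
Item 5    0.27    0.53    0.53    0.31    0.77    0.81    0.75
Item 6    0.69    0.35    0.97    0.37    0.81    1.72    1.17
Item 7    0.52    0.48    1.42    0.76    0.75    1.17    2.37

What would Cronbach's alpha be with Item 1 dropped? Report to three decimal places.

Remaining items: Item 2, Item 3, Item 4, Item 5, Item 6, Item 7 (k = 6).
ΣVar(i) = 0.96 + 2.82 + 0.56 + 0.77 + 1.72 + 2.37 = 9.20
total variance = 9.20 + 2 × 9.99 = 29.18
α (item deleted) = (6/5)·(1 − 9.20/29.18) = 0.822

Cronbach's alpha = 0.822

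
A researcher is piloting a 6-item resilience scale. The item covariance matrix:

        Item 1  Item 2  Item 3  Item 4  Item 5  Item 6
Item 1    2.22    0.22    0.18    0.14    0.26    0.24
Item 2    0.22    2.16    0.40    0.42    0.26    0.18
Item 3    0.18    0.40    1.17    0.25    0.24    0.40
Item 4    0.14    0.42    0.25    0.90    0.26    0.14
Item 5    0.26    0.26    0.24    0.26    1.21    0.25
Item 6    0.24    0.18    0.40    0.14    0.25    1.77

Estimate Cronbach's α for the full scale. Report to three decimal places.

sum of item variances = 2.22 + 2.16 + 1.17 + 0.90 + 1.21 + 1.77 = 9.43
Sum of the distinct covariances = 3.84
total variance = 9.43 + 2 × 3.84 = 17.11
α = (k/(k−1))·(1 − sum of item variances/total variance) = (6/5)·(1 − 9.43/17.11) = 0.539

Cronbach's α = 0.539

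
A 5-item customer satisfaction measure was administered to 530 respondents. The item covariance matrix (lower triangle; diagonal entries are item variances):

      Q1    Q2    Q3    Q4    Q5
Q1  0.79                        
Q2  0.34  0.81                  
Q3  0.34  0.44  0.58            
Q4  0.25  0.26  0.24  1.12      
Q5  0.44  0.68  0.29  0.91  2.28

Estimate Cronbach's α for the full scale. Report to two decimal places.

sum of item variances = 0.79 + 0.81 + 0.58 + 1.12 + 2.28 = 5.58
Σ_{i<j} σ_ij = 4.19
σ²_T = 5.58 + 2 × 4.19 = 13.96
α = (k/(k−1))·(1 − sum of item variances/σ²_T) = (5/4)·(1 − 5.58/13.96) = 0.75

α = 0.75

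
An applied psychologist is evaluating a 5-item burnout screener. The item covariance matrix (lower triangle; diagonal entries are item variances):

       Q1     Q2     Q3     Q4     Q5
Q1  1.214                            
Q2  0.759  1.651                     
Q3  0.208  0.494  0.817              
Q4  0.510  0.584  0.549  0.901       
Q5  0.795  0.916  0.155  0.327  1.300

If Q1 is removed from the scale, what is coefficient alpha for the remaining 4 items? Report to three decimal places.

coefficient alpha = 0.753

Remaining items: Q2, Q3, Q4, Q5 (k = 4).
sum of item variances = 1.651 + 0.817 + 0.901 + 1.300 = 4.669
σ²_T = 4.669 + 2 × 3.025 = 10.719
α (item deleted) = (4/3)·(1 − 4.669/10.719) = 0.753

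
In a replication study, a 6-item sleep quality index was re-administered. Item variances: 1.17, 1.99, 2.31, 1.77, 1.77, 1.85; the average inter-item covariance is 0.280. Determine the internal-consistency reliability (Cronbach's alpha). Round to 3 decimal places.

Σσ²ᵢ = 1.17 + 1.99 + 2.31 + 1.77 + 1.77 + 1.85 = 10.86
Sum of the 15 distinct covariances = 15 × 0.280 = 4.200
Var(T) = Σσ²ᵢ + 2·Σcov = 10.86 + 2 × 4.200 = 19.260
α = (6/5)·(1 − 10.86/19.260) = 0.523

α = 0.523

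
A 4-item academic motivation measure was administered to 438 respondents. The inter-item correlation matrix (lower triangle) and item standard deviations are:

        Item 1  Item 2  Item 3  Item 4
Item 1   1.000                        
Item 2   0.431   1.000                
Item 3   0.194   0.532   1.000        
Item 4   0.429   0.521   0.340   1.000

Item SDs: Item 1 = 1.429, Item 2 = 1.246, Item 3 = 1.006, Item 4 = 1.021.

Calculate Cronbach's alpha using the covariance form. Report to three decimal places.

α = 0.724

Σσ²ᵢ = 1.429² + 1.246² + 1.006² + 1.021² = 5.6490
Covariances σ_ij = r_ij · s_i · s_j:
  σ(Item 1,Item 2) = 0.431 × 1.429 × 1.246 = 0.7674
  σ(Item 1,Item 3) = 0.194 × 1.429 × 1.006 = 0.2789
  σ(Item 1,Item 4) = 0.429 × 1.429 × 1.021 = 0.6259
  σ(Item 2,Item 3) = 0.532 × 1.246 × 1.006 = 0.6668
  σ(Item 2,Item 4) = 0.521 × 1.246 × 1.021 = 0.6628
  σ(Item 3,Item 4) = 0.340 × 1.006 × 1.021 = 0.3492
σ²_T = Σσ²ᵢ + 2·Σσ_ij = 5.6490 + 2 × 3.3510 = 12.3510
α = (4/3)·(1 − 5.6490/12.3510) = 0.724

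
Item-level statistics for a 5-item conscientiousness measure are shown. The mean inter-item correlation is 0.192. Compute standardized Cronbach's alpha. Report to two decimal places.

Standardized α = k·r̄ / (1 + (k−1)·r̄) = 5 × 0.192 / (1 + 4 × 0.192)
  = 0.9600 / 1.7680 = 0.54

standardized Cronbach's alpha = 0.54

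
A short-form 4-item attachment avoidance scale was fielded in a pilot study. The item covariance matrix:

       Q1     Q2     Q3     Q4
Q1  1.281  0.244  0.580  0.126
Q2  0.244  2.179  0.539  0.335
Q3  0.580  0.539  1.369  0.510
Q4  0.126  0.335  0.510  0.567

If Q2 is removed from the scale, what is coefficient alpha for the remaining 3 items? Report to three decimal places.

Remaining items: Q1, Q3, Q4 (k = 3).
ΣVar(i) = 1.281 + 1.369 + 0.567 = 3.217
σ²_total = 3.217 + 2 × 1.216 = 5.649
α (item deleted) = (3/2)·(1 − 3.217/5.649) = 0.646

coefficient alpha = 0.646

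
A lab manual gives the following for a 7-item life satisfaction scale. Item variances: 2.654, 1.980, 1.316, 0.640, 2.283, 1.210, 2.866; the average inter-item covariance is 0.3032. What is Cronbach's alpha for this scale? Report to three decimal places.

Σσ²ᵢ = 2.654 + 1.980 + 1.316 + 0.640 + 2.283 + 1.210 + 2.866 = 12.949
Sum of the 21 distinct covariances = 21 × 0.3032 = 6.3672
Var(T) = Σσ²ᵢ + 2·Σcov = 12.949 + 2 × 6.3672 = 25.6834
α = (7/6)·(1 − 12.949/25.6834) = 0.578

α = 0.578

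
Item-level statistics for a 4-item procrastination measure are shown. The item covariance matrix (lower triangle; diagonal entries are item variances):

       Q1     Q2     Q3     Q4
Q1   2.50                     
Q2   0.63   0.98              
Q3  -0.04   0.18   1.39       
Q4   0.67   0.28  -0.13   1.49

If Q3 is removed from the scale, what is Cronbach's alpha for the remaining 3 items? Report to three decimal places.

α = 0.583

Remaining items: Q1, Q2, Q4 (k = 3).
sum of item variances = 2.50 + 0.98 + 1.49 = 4.97
total variance = 4.97 + 2 × 1.58 = 8.13
α (item deleted) = (3/2)·(1 − 4.97/8.13) = 0.583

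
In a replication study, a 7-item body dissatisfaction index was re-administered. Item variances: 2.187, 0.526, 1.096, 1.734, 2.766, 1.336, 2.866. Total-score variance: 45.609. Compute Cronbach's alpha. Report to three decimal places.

sum of item variances = 2.187 + 0.526 + 1.096 + 1.734 + 2.766 + 1.336 + 2.866 = 12.511
α = (k/(k−1))·(1 − sum of item variances/σ²_T) = (7/6)·(1 − 12.511/45.609) = 0.847

α = 0.847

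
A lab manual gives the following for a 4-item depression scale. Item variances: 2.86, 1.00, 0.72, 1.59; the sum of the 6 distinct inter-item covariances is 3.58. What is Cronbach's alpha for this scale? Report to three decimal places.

Σσᵢ² = 2.86 + 1.00 + 0.72 + 1.59 = 6.17
Sum of distinct covariances = 3.58
Var(T) = Σσᵢ² + 2·Σcov = 6.17 + 2 × 3.58 = 13.33
α = (4/3)·(1 − 6.17/13.33) = 0.716

Cronbach's alpha = 0.716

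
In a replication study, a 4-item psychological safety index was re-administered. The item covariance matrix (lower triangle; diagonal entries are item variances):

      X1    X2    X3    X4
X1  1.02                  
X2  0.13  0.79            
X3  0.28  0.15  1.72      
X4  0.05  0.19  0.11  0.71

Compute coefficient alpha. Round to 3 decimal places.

coefficient alpha = 0.400

Σσᵢ² = 1.02 + 0.79 + 1.72 + 0.71 = 4.24
Sum of off-diagonal covariances = 0.91
total variance = 4.24 + 2 × 0.91 = 6.06
α = (k/(k−1))·(1 − Σσᵢ²/total variance) = (4/3)·(1 − 4.24/6.06) = 0.400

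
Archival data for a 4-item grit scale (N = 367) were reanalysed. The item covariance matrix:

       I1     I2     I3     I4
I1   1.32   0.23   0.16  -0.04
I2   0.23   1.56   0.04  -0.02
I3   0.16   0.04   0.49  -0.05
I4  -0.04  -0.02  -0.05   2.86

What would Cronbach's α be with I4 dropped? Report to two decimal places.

Remaining items: I1, I2, I3 (k = 3).
Σσᵢ² = 1.32 + 1.56 + 0.49 = 3.37
σ²_total = 3.37 + 2 × 0.43 = 4.23
α (item deleted) = (3/2)·(1 − 3.37/4.23) = 0.30

α = 0.30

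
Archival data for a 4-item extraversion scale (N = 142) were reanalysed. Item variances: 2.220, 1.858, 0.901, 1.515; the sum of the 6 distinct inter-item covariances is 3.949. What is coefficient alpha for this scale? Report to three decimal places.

α = 0.732

Σσᵢ² = 2.220 + 1.858 + 0.901 + 1.515 = 6.494
Sum of distinct covariances = 3.949
σ²_total = Σσᵢ² + 2·Σcov = 6.494 + 2 × 3.949 = 14.392
α = (4/3)·(1 − 6.494/14.392) = 0.732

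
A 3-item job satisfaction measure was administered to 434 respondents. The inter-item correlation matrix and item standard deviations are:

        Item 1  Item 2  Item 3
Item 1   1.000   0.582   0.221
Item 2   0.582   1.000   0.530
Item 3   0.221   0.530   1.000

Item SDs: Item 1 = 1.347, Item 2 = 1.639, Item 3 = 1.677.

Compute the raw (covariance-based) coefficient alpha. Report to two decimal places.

coefficient alpha = 0.70

Σσ²ᵢ = 1.347² + 1.639² + 1.677² = 7.3131
Covariances σ_ij = r_ij · s_i · s_j:
  σ(Item 1,Item 2) = 0.582 × 1.347 × 1.639 = 1.2849
  σ(Item 1,Item 3) = 0.221 × 1.347 × 1.677 = 0.4992
  σ(Item 2,Item 3) = 0.530 × 1.639 × 1.677 = 1.4568
σ²_T = Σσ²ᵢ + 2·Σσ_ij = 7.3131 + 2 × 3.2409 = 13.7949
α = (3/2)·(1 − 7.3131/13.7949) = 0.70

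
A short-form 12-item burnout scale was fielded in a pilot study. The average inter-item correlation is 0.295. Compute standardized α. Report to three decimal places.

Standardized α = k·r̄ / (1 + (k−1)·r̄) = 12 × 0.295 / (1 + 11 × 0.295)
  = 3.5400 / 4.2450 = 0.834

standardized α = 0.834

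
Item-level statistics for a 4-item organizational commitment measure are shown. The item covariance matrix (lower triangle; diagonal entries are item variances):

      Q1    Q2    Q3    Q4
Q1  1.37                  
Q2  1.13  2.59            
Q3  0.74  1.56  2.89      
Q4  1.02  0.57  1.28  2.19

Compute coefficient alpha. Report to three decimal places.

coefficient alpha = 0.776

sum of item variances = 1.37 + 2.59 + 2.89 + 2.19 = 9.04
Σ_{i<j} σ_ij = 6.30
σ²_T = 9.04 + 2 × 6.30 = 21.64
α = (k/(k−1))·(1 − sum of item variances/σ²_T) = (4/3)·(1 − 9.04/21.64) = 0.776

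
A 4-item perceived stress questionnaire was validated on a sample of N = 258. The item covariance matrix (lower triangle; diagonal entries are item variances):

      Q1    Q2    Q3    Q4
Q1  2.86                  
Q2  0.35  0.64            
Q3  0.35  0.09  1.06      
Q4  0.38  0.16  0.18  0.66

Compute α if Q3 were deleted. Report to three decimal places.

Remaining items: Q1, Q2, Q4 (k = 3).
sum of item variances = 2.86 + 0.64 + 0.66 = 4.16
σ²_T = 4.16 + 2 × 0.89 = 5.94
α (item deleted) = (3/2)·(1 − 4.16/5.94) = 0.449

α = 0.449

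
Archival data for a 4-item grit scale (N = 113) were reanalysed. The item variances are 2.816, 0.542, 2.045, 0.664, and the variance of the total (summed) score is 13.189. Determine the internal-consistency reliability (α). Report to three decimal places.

ΣVar(i) = 2.816 + 0.542 + 2.045 + 0.664 = 6.067
α = (k/(k−1))·(1 − ΣVar(i)/total variance) = (4/3)·(1 − 6.067/13.189) = 0.720

α = 0.720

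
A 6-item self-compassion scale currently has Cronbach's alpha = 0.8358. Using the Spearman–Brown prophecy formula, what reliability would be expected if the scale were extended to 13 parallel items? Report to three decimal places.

Length factor m = 13/6 = 2.1667
α' = m·α / (1 + (m−1)·α)
   = 13/6 × 0.8358 / (1 + (13/6 − 1) × 0.8358)
   = 1.8109 / 1.9751 = 0.917

predicted reliability = 0.917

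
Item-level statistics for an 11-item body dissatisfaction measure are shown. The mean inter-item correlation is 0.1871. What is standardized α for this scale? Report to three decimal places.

Standardized α = k·r̄ / (1 + (k−1)·r̄) = 11 × 0.1871 / (1 + 10 × 0.1871)
  = 2.0581 / 2.8710 = 0.717

standardized α = 0.717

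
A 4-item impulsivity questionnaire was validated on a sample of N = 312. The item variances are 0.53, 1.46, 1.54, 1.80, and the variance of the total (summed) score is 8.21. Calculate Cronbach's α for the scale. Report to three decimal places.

Σσᵢ² = 0.53 + 1.46 + 1.54 + 1.80 = 5.33
α = (k/(k−1))·(1 − Σσᵢ²/Var(T)) = (4/3)·(1 − 5.33/8.21) = 0.468

Cronbach's α = 0.468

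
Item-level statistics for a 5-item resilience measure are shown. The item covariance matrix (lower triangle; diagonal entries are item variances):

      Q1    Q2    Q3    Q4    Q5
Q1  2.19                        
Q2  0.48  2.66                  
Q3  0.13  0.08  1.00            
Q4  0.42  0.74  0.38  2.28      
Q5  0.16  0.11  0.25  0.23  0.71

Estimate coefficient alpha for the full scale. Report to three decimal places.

Σσᵢ² = 2.19 + 2.66 + 1.00 + 2.28 + 0.71 = 8.84
Sum of the distinct covariances = 2.98
σ²_total = 8.84 + 2 × 2.98 = 14.80
α = (k/(k−1))·(1 − Σσᵢ²/σ²_total) = (5/4)·(1 − 8.84/14.80) = 0.503

coefficient alpha = 0.503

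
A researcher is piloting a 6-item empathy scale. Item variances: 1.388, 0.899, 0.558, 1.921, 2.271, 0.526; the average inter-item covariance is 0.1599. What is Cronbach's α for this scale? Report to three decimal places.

Σσᵢ² = 1.388 + 0.899 + 0.558 + 1.921 + 2.271 + 0.526 = 7.563
Sum of the 15 distinct covariances = 15 × 0.1599 = 2.3985
total variance = Σσᵢ² + 2·Σcov = 7.563 + 2 × 2.3985 = 12.3600
α = (6/5)·(1 − 7.563/12.3600) = 0.466

Cronbach's α = 0.466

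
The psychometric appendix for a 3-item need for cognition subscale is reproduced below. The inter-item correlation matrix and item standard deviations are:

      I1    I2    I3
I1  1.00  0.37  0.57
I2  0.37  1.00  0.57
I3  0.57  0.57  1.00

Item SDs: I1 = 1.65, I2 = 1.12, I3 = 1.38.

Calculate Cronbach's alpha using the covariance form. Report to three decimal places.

Σσ²ᵢ = 1.65² + 1.12² + 1.38² = 5.8813
Covariances σ_ij = r_ij · s_i · s_j:
  σ(I1,I2) = 0.37 × 1.65 × 1.12 = 0.6838
  σ(I1,I3) = 0.57 × 1.65 × 1.38 = 1.2979
  σ(I2,I3) = 0.57 × 1.12 × 1.38 = 0.8810
σ²_T = Σσ²ᵢ + 2·Σσ_ij = 5.8813 + 2 × 2.8627 = 11.6067
α = (3/2)·(1 − 5.8813/11.6067) = 0.740

α = 0.740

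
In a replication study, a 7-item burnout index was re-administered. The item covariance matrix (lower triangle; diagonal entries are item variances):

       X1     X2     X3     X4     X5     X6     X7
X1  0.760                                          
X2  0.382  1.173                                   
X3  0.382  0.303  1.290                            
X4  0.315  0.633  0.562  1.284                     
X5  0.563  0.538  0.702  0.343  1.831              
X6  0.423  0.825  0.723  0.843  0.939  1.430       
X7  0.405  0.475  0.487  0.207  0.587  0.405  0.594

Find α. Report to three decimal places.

Σσᵢ² = 0.760 + 1.173 + 1.290 + 1.284 + 1.831 + 1.430 + 0.594 = 8.362
Sum of off-diagonal covariances = 11.042
σ²_T = 8.362 + 2 × 11.042 = 30.446
α = (k/(k−1))·(1 − Σσᵢ²/σ²_T) = (7/6)·(1 − 8.362/30.446) = 0.846

α = 0.846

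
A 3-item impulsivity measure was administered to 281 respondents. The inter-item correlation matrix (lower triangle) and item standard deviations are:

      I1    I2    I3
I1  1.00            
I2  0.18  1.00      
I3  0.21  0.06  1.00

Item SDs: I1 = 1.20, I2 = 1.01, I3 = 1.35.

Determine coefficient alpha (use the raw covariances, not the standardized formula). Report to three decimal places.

Σσ²ᵢ = 1.20² + 1.01² + 1.35² = 4.2826
Covariances σ_ij = r_ij · s_i · s_j:
  σ(I1,I2) = 0.18 × 1.20 × 1.01 = 0.2182
  σ(I1,I3) = 0.21 × 1.20 × 1.35 = 0.3402
  σ(I2,I3) = 0.06 × 1.01 × 1.35 = 0.0818
σ²_T = Σσ²ᵢ + 2·Σσ_ij = 4.2826 + 2 × 0.6402 = 5.5630
α = (3/2)·(1 − 4.2826/5.5630) = 0.345

α = 0.345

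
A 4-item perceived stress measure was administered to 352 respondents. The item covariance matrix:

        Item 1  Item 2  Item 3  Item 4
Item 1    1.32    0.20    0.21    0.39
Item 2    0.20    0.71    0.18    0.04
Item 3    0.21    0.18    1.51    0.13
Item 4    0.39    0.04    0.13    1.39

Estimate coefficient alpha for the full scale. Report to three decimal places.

α = 0.424

ΣVar(i) = 1.32 + 0.71 + 1.51 + 1.39 = 4.93
Sum of the distinct covariances = 1.15
Var(T) = 4.93 + 2 × 1.15 = 7.23
α = (k/(k−1))·(1 − ΣVar(i)/Var(T)) = (4/3)·(1 − 4.93/7.23) = 0.424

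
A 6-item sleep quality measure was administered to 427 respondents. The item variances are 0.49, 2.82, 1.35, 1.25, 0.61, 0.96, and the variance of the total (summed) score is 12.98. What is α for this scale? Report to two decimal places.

α = 0.51

Σσ²ᵢ = 0.49 + 2.82 + 1.35 + 1.25 + 0.61 + 0.96 = 7.48
α = (k/(k−1))·(1 − Σσ²ᵢ/total variance) = (6/5)·(1 − 7.48/12.98) = 0.51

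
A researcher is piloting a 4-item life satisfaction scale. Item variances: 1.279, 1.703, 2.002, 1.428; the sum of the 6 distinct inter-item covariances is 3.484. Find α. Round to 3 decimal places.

Σσ²ᵢ = 1.279 + 1.703 + 2.002 + 1.428 = 6.412
Sum of distinct covariances = 3.484
Var(T) = Σσ²ᵢ + 2·Σcov = 6.412 + 2 × 3.484 = 13.380
α = (4/3)·(1 − 6.412/13.380) = 0.694

α = 0.694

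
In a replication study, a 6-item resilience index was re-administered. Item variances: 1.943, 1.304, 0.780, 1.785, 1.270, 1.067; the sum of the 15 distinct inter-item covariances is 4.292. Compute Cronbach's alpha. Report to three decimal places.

sum of item variances = 1.943 + 1.304 + 0.780 + 1.785 + 1.270 + 1.067 = 8.149
Sum of distinct covariances = 4.292
σ²_total = sum of item variances + 2·Σcov = 8.149 + 2 × 4.292 = 16.733
α = (6/5)·(1 − 8.149/16.733) = 0.616

Cronbach's alpha = 0.616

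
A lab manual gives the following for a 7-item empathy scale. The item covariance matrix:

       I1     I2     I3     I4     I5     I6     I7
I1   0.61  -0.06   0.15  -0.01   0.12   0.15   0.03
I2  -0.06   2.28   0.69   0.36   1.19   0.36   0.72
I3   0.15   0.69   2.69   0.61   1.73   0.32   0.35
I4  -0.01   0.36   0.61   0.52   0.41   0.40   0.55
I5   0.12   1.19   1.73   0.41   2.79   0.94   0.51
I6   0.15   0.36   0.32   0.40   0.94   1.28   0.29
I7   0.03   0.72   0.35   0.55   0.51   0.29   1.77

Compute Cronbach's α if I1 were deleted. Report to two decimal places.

α = 0.75

Remaining items: I2, I3, I4, I5, I6, I7 (k = 6).
sum of item variances = 2.28 + 2.69 + 0.52 + 2.79 + 1.28 + 1.77 = 11.33
σ²_T = 11.33 + 2 × 9.43 = 30.19
α (item deleted) = (6/5)·(1 − 11.33/30.19) = 0.75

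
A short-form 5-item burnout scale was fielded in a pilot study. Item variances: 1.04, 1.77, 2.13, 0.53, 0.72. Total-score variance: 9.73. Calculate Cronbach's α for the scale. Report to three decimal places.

Σσ²ᵢ = 1.04 + 1.77 + 2.13 + 0.53 + 0.72 = 6.19
α = (k/(k−1))·(1 − Σσ²ᵢ/σ²_T) = (5/4)·(1 − 6.19/9.73) = 0.455

Cronbach's α = 0.455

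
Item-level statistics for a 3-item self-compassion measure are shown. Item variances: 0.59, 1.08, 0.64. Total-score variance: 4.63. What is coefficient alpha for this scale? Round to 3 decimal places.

coefficient alpha = 0.752

sum of item variances = 0.59 + 1.08 + 0.64 = 2.31
α = (k/(k−1))·(1 − sum of item variances/total variance) = (3/2)·(1 − 2.31/4.63) = 0.752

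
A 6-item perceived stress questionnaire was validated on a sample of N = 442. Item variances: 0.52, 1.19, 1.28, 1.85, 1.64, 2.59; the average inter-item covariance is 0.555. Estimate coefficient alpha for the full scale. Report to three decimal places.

sum of item variances = 0.52 + 1.19 + 1.28 + 1.85 + 1.64 + 2.59 = 9.07
Sum of the 15 distinct covariances = 15 × 0.555 = 8.325
σ²_T = sum of item variances + 2·Σcov = 9.07 + 2 × 8.325 = 25.720
α = (6/5)·(1 − 9.07/25.720) = 0.777

α = 0.777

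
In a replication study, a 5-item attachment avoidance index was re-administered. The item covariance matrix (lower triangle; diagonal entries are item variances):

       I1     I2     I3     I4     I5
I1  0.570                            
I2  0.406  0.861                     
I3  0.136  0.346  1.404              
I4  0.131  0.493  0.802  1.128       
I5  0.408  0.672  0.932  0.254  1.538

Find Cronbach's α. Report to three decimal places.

Σσ²ᵢ = 0.570 + 0.861 + 1.404 + 1.128 + 1.538 = 5.501
Sum of off-diagonal covariances = 4.580
total variance = 5.501 + 2 × 4.580 = 14.661
α = (k/(k−1))·(1 − Σσ²ᵢ/total variance) = (5/4)·(1 − 5.501/14.661) = 0.781

α = 0.781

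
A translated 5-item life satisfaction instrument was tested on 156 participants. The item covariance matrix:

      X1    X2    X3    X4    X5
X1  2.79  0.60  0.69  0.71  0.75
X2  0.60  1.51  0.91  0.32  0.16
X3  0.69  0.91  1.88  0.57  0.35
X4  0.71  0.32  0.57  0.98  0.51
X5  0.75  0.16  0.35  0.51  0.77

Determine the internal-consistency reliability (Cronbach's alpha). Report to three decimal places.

sum of item variances = 2.79 + 1.51 + 1.88 + 0.98 + 0.77 = 7.93
Sum of off-diagonal covariances = 5.57
σ²_T = 7.93 + 2 × 5.57 = 19.07
α = (k/(k−1))·(1 − sum of item variances/σ²_T) = (5/4)·(1 − 7.93/19.07) = 0.730

α = 0.730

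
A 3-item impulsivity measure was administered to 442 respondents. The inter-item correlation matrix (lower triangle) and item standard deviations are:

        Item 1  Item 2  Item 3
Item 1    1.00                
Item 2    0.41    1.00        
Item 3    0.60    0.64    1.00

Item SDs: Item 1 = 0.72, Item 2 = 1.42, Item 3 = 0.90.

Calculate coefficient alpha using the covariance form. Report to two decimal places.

coefficient alpha = 0.74

Σσ²ᵢ = 0.72² + 1.42² + 0.90² = 3.3448
Covariances σ_ij = r_ij · s_i · s_j:
  σ(Item 1,Item 2) = 0.41 × 0.72 × 1.42 = 0.4192
  σ(Item 1,Item 3) = 0.60 × 0.72 × 0.90 = 0.3888
  σ(Item 2,Item 3) = 0.64 × 1.42 × 0.90 = 0.8179
σ²_T = Σσ²ᵢ + 2·Σσ_ij = 3.3448 + 2 × 1.6259 = 6.5966
α = (3/2)·(1 − 3.3448/6.5966) = 0.74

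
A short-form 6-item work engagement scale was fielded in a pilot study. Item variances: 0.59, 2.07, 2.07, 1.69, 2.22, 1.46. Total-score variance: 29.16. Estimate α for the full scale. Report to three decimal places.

α = 0.784

Σσᵢ² = 0.59 + 2.07 + 2.07 + 1.69 + 2.22 + 1.46 = 10.10
α = (k/(k−1))·(1 − Σσᵢ²/total variance) = (6/5)·(1 − 10.10/29.16) = 0.784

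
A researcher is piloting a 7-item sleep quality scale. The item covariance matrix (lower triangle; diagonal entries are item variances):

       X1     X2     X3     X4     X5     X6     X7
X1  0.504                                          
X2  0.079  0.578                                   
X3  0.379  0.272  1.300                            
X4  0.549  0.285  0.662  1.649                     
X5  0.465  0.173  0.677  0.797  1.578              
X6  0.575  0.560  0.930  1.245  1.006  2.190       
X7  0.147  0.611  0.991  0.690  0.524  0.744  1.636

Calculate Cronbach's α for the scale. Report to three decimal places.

α = 0.844

Σσ²ᵢ = 0.504 + 0.578 + 1.300 + 1.649 + 1.578 + 2.190 + 1.636 = 9.435
Sum of the distinct covariances = 12.361
σ²_total = 9.435 + 2 × 12.361 = 34.157
α = (k/(k−1))·(1 − Σσ²ᵢ/σ²_total) = (7/6)·(1 − 9.435/34.157) = 0.844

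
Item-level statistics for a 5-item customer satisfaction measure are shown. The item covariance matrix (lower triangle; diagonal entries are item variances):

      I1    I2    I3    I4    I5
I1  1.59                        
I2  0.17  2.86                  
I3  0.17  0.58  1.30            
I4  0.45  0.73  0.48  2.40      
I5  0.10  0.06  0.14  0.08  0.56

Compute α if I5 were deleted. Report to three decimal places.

α = 0.517

Remaining items: I1, I2, I3, I4 (k = 4).
ΣVar(i) = 1.59 + 2.86 + 1.30 + 2.40 = 8.15
total variance = 8.15 + 2 × 2.58 = 13.31
α (item deleted) = (4/3)·(1 − 8.15/13.31) = 0.517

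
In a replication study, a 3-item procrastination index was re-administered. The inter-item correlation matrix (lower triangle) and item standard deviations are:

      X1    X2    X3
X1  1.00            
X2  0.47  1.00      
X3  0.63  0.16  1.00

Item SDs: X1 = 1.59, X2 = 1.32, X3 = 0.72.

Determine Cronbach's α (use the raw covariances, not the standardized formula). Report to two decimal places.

Cronbach's α = 0.66

Σσ²ᵢ = 1.59² + 1.32² + 0.72² = 4.7889
Covariances σ_ij = r_ij · s_i · s_j:
  σ(X1,X2) = 0.47 × 1.59 × 1.32 = 0.9864
  σ(X1,X3) = 0.63 × 1.59 × 0.72 = 0.7212
  σ(X2,X3) = 0.16 × 1.32 × 0.72 = 0.1521
σ²_T = Σσ²ᵢ + 2·Σσ_ij = 4.7889 + 2 × 1.8597 = 8.5083
α = (3/2)·(1 − 4.7889/8.5083) = 0.66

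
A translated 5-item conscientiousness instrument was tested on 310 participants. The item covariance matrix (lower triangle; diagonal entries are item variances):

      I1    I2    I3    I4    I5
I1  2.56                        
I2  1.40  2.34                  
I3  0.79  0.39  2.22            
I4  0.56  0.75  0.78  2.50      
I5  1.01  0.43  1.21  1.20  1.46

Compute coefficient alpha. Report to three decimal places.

ΣVar(i) = 2.56 + 2.34 + 2.22 + 2.50 + 1.46 = 11.08
Σ_{i<j} σ_ij = 8.52
Var(T) = 11.08 + 2 × 8.52 = 28.12
α = (k/(k−1))·(1 − ΣVar(i)/Var(T)) = (5/4)·(1 − 11.08/28.12) = 0.757

α = 0.757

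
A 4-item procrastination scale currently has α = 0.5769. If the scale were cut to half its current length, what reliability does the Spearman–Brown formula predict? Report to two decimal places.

predicted reliability = 0.41

Length factor m = 1/2
α' = m·α / (1 − (1−m)·α)
   = 1/2 × 0.5769 / (1 − (1 − 1/2) × 0.5769)
   = 0.2884 / 0.7116 = 0.41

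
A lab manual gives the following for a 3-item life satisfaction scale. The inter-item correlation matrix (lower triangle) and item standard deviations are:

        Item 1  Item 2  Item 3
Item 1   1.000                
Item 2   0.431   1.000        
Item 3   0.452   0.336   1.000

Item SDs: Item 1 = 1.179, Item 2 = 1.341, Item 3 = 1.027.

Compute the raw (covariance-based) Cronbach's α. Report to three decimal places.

Σσ²ᵢ = 1.179² + 1.341² + 1.027² = 4.2431
Covariances σ_ij = r_ij · s_i · s_j:
  σ(Item 1,Item 2) = 0.431 × 1.179 × 1.341 = 0.6814
  σ(Item 1,Item 3) = 0.452 × 1.179 × 1.027 = 0.5473
  σ(Item 2,Item 3) = 0.336 × 1.341 × 1.027 = 0.4627
σ²_T = Σσ²ᵢ + 2·Σσ_ij = 4.2431 + 2 × 1.6914 = 7.6259
α = (3/2)·(1 − 4.2431/7.6259) = 0.665

Cronbach's α = 0.665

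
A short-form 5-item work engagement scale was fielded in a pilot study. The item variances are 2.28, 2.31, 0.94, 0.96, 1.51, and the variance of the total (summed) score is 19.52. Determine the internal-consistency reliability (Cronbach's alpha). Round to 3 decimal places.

Cronbach's alpha = 0.738

ΣVar(i) = 2.28 + 2.31 + 0.94 + 0.96 + 1.51 = 8.00
α = (k/(k−1))·(1 − ΣVar(i)/σ²_total) = (5/4)·(1 − 8.00/19.52) = 0.738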